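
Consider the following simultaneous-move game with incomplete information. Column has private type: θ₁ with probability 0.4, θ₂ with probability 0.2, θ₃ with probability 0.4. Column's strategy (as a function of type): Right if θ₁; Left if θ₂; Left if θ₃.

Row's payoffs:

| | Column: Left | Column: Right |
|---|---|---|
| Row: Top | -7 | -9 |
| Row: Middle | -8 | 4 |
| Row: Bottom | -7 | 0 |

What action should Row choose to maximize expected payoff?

E[Top] = 0.4·(-9) + 0.2·(-7) + 0.4·(-7) = -7.8
E[Middle] = 0.4·(4) + 0.2·(-8) + 0.4·(-8) = -3.2
E[Bottom] = 0.4·(0) + 0.2·(-7) + 0.4·(-7) = -4.2
Best response: Middle (-3.2 is the largest).

Middle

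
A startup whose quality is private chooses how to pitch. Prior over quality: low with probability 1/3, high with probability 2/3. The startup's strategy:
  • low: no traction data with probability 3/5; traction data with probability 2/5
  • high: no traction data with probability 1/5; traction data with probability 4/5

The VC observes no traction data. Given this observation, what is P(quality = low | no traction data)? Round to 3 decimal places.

0.600

Apply Bayes' rule using the sender's strategy as the likelihood.
P(no traction data) = (1/3)·(3/5) + (2/3)·(1/5) = 1/3
P(low | no traction data) = ((1/3)·(3/5)) / (1/3) = (1/5) / (1/3) = 3/5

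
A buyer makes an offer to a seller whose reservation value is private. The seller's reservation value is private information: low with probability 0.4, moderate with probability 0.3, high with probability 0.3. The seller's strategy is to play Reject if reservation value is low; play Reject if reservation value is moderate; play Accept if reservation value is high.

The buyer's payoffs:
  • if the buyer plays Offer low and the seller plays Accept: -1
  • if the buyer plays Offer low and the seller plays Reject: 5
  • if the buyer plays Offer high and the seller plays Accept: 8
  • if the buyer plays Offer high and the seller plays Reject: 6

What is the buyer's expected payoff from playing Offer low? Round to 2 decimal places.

3.20

E[Offer low] = 0.4·5 + 0.3·5 + 0.3·(-1) = 2 + 1.5 + (-0.3) = 3.2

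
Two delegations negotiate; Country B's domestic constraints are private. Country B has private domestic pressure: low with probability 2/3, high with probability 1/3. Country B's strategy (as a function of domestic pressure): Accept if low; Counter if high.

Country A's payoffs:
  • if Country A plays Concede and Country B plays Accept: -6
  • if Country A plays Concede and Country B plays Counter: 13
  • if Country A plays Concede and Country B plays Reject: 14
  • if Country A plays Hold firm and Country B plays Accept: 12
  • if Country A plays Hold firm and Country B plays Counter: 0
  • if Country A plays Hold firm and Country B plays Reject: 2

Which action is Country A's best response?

E[Concede] = 2/3·(-6) + 1/3·(13) = 1/3
E[Hold firm] = 2/3·(12) + 1/3·(0) = 8
Best response: Hold firm (8 is the largest).

Hold firm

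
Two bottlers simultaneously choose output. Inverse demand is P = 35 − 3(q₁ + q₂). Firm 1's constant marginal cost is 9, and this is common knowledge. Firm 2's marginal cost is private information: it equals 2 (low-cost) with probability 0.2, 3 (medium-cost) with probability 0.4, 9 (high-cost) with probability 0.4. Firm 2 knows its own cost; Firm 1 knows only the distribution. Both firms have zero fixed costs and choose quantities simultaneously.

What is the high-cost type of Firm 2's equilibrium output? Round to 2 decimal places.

Firm 2 with cost c maximizes (35 − 3(q₁+q₂) − c)·q₂, giving q₂(c) = (35 − c − 3q₁)/6.
E[c₂] = 0.2·2 + 0.4·3 + 0.4·9 = 5.2
Firm 1's FOC against E[q₂] yields q₁ = (35 − 2·9 + E[c₂])/9 = (35 − 18 + 5.2)/9 = 2.46667.
q₂(high-cost) = (35 − 9 − 3·2.46667)/6 = 3.1.

3.10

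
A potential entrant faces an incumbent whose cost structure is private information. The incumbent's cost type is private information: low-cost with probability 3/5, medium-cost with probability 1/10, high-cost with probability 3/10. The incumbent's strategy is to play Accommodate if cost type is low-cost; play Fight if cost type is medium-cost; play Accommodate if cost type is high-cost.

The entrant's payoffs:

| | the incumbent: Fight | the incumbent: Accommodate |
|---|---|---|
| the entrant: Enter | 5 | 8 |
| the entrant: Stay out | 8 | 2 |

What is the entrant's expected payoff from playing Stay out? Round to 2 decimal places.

2.60

E[Stay out] = 3/5·2 + 1/10·8 + 3/10·2 = 6/5 + 4/5 + 3/5 = 13/5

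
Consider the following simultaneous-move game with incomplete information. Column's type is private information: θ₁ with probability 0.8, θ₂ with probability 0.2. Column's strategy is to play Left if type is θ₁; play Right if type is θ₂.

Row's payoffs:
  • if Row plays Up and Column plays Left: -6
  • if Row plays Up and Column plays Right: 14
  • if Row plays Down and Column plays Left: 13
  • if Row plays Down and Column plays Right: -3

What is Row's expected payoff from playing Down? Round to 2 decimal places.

Take the expectation over Column's type, weighting each type's action by its prior probability.
E[Down] = 0.8·13 + 0.2·(-3) = 10.4 + (-0.6) = 9.8

9.80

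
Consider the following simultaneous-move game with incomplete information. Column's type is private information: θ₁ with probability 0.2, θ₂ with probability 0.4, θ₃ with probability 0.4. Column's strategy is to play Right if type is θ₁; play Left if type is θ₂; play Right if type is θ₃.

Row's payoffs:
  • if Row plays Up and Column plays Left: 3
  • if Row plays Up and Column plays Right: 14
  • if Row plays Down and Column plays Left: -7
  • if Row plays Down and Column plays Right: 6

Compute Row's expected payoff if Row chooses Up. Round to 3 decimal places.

9.600

E[Up] = 0.2·14 + 0.4·3 + 0.4·14 = 2.8 + 1.2 + 5.6 = 9.6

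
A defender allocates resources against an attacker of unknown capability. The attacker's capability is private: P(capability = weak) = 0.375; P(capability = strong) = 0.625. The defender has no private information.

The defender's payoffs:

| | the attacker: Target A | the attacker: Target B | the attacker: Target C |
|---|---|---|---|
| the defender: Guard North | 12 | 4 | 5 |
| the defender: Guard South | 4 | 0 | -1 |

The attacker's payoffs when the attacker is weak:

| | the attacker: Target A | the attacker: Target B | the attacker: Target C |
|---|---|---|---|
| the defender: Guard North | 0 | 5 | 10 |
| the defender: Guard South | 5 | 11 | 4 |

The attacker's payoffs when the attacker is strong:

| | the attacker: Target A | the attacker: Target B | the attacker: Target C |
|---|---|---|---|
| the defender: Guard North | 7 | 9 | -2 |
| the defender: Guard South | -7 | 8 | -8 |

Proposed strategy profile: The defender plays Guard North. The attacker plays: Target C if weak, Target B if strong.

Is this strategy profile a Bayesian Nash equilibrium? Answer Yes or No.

Yes

The defender plays Guard North: E[Guard North] = 0.375·(5) + 0.625·(4) = 4.375; E[Guard South] = -0.375. Best-responding. ✓
The attacker (capability weak), facing Guard North: Target A gives 0, Target B gives 5, Target C gives 10. Proposed Target C is best. ✓
The attacker (capability strong), facing Guard North: Target A gives 7, Target B gives 9, Target C gives -2. Proposed Target B is best. ✓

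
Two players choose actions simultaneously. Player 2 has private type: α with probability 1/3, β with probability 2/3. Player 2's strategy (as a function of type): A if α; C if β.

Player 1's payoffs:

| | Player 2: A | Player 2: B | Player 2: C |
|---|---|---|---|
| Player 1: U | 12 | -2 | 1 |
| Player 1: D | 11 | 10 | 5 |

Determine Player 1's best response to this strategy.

E[U] = 1/3·(12) + 2/3·(1) = 14/3
E[D] = 1/3·(11) + 2/3·(5) = 7
Best response: D (7 is the largest).

D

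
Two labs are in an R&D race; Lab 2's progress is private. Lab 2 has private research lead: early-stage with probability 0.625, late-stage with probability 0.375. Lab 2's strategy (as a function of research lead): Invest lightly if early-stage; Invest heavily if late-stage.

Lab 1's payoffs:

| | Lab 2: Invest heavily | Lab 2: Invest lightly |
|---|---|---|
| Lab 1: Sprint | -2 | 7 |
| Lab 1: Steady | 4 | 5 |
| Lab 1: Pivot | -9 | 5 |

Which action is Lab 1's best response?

E[Sprint] = 0.625·(7) + 0.375·(-2) = 3.625
E[Steady] = 0.625·(5) + 0.375·(4) = 4.625
E[Pivot] = 0.625·(5) + 0.375·(-9) = -0.25
Best response: Steady (4.625 is the largest).

Steady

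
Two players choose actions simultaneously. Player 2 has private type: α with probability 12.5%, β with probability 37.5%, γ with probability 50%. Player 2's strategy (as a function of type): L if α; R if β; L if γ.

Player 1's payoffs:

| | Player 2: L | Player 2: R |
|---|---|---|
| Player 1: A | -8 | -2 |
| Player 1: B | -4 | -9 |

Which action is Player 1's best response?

A

E[A] = 0.125·(-8) + 0.375·(-2) + 0.5·(-8) = -5.75
E[B] = 0.125·(-4) + 0.375·(-9) + 0.5·(-4) = -5.875
Best response: A (-5.75 is the largest).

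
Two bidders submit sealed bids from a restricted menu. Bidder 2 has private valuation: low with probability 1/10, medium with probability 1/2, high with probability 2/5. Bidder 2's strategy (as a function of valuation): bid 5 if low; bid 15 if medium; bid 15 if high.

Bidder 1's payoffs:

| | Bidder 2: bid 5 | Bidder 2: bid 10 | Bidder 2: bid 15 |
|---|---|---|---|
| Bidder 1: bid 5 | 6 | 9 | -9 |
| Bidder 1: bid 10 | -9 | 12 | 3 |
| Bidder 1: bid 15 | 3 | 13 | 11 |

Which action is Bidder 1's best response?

E[bid 5] = 1/10·(6) + 1/2·(-9) + 2/5·(-9) = -15/2
E[bid 10] = 1/10·(-9) + 1/2·(3) + 2/5·(3) = 9/5
E[bid 15] = 1/10·(3) + 1/2·(11) + 2/5·(11) = 51/5
Best response: bid 15 (51/5 is the largest).

bid 15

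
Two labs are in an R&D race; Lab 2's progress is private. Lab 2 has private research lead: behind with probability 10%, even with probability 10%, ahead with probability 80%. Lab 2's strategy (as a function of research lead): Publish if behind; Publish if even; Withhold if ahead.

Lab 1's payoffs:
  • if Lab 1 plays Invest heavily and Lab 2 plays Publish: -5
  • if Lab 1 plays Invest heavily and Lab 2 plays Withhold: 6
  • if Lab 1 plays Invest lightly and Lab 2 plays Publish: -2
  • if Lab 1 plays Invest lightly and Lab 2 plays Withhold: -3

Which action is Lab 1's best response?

Invest heavily

Compute Lab 1's expected payoff for each action, taking the expectation over Lab 2's type.
E[Invest heavily] = 0.1·(-5) + 0.1·(-5) + 0.8·(6) = 3.8
E[Invest lightly] = 0.1·(-2) + 0.1·(-2) + 0.8·(-3) = -2.8
Best response: Invest heavily (3.8 is the largest).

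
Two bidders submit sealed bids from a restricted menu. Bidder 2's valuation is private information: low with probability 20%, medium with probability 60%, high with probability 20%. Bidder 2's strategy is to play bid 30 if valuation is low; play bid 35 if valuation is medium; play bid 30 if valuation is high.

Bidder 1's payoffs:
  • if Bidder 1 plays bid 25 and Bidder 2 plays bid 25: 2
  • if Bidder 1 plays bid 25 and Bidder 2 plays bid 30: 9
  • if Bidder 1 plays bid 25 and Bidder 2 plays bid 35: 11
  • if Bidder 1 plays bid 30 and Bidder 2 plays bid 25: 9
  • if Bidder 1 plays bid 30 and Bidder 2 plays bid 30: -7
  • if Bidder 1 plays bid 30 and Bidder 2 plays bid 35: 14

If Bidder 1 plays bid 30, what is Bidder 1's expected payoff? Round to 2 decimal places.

Take the expectation over Bidder 2's valuation, weighting each type's action by its prior probability.
E[bid 30] = 0.2·(-7) + 0.6·14 + 0.2·(-7) = (-1.4) + 8.4 + (-1.4) = 5.6

5.60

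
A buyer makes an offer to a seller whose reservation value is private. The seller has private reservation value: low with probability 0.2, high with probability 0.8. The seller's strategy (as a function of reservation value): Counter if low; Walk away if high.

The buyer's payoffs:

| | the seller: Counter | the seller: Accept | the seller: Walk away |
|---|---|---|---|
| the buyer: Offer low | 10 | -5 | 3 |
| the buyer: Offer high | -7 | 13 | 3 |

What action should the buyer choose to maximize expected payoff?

Compute the buyer's expected payoff for each action, taking the expectation over the seller's type.
E[Offer low] = 0.2·(10) + 0.8·(3) = 4.4
E[Offer high] = 0.2·(-7) + 0.8·(3) = 1
Best response: Offer low (4.4 is the largest).

Offer low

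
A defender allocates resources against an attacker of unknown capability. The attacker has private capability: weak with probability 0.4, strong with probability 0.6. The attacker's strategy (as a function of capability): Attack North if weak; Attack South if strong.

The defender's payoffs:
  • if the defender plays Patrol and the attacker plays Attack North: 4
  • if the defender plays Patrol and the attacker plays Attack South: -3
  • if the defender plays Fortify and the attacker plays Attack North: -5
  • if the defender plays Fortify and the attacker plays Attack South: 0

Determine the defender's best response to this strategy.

E[Patrol] = 0.4·(4) + 0.6·(-3) = -0.2
E[Fortify] = 0.4·(-5) + 0.6·(0) = -2
Best response: Patrol (-0.2 is the largest).

Patrol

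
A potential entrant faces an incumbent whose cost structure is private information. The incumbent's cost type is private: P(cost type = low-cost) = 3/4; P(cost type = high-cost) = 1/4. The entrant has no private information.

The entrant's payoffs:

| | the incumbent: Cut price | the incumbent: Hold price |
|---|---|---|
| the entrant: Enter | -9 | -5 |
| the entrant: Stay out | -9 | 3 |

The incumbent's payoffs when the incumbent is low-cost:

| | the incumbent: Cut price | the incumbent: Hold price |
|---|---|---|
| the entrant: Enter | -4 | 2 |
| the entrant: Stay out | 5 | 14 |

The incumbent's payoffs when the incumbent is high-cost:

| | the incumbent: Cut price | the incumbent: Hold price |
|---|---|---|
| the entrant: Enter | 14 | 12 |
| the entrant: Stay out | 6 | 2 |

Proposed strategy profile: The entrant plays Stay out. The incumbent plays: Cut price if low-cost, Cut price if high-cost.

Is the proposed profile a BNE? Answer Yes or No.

The entrant plays Stay out: E[Stay out] = 3/4·(-9) + 1/4·(-9) = -9; E[Enter] = -9. Best-responding. ✓
The incumbent (cost type low-cost), facing Stay out: Cut price gives 5, Hold price gives 14. Proposed Cut price is not best — profitable deviation exists. ✗
The incumbent (cost type high-cost), facing Stay out: Cut price gives 6, Hold price gives 2. Proposed Cut price is best. ✓

No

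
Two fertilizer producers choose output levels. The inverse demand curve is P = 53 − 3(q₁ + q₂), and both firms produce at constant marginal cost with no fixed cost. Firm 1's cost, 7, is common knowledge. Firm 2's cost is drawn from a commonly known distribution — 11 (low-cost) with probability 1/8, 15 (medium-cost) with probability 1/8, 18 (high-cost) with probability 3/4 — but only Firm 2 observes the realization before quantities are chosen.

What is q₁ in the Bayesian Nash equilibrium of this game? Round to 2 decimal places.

Firm 2 with cost c maximizes (53 − 3(q₁+q₂) − c)·q₂, giving q₂(c) = (53 − c − 3q₁)/6.
E[c₂] = 1/8·11 + 1/8·15 + 3/4·18 = 16.75
Firm 1's FOC against E[q₂] yields q₁ = (53 − 2·7 + E[c₂])/9 = (53 − 14 + 16.75)/9 = 6.19444.

6.19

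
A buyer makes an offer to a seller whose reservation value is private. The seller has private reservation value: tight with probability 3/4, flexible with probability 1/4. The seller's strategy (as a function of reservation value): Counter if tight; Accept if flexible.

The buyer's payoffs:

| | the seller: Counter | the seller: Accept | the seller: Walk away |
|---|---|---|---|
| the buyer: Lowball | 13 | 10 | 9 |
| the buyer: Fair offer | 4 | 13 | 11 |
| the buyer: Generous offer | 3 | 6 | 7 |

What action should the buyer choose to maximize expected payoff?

Lowball

E[Lowball] = 3/4·(13) + 1/4·(10) = 49/4
E[Fair offer] = 3/4·(4) + 1/4·(13) = 25/4
E[Generous offer] = 3/4·(3) + 1/4·(6) = 15/4
Best response: Lowball (49/4 is the largest).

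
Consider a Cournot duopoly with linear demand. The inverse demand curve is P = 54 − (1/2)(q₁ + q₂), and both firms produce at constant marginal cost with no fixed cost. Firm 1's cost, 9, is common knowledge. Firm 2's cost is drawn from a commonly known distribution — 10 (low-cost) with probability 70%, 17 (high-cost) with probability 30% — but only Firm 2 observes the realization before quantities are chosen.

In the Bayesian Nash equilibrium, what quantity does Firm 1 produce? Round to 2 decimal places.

32.07

Each type of Firm 2 best-responds to q₁; Firm 1 best-responds to the expected q₂ over Firm 2's types.
Firm 2 with cost c maximizes (54 − (1/2)(q₁+q₂) − c)·q₂, giving q₂(c) = (54 − c − (1/2)q₁).
E[c₂] = 0.7·10 + 0.3·17 = 12.1
Firm 1's FOC against E[q₂] yields q₁ = (54 − 2·9 + E[c₂])/(3/2) = (54 − 18 + 12.1)/(3/2) = 32.0667.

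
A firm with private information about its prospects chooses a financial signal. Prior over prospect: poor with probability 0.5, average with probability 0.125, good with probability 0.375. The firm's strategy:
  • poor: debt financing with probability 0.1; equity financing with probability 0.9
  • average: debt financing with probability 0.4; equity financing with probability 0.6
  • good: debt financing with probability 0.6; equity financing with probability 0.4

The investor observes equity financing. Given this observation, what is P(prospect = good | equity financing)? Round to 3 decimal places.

Apply Bayes' rule using the sender's strategy as the likelihood.
P(equity financing) = 0.5·0.9 + 0.125·0.6 + 0.375·0.4 = 0.675
P(good | equity financing) = (0.375·0.4) / 0.675 = 0.15 / 0.675 = 0.222222

0.222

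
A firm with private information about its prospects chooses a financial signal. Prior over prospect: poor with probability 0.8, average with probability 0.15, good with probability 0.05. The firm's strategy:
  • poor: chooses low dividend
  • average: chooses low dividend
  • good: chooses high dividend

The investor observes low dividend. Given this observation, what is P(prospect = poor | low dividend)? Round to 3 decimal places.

0.842

P(low dividend) = 0.8·1 + 0.15·1 + 0.05·0 = 0.95
P(poor | low dividend) = (0.8·1) / 0.95 = 0.8 / 0.95 = 0.842105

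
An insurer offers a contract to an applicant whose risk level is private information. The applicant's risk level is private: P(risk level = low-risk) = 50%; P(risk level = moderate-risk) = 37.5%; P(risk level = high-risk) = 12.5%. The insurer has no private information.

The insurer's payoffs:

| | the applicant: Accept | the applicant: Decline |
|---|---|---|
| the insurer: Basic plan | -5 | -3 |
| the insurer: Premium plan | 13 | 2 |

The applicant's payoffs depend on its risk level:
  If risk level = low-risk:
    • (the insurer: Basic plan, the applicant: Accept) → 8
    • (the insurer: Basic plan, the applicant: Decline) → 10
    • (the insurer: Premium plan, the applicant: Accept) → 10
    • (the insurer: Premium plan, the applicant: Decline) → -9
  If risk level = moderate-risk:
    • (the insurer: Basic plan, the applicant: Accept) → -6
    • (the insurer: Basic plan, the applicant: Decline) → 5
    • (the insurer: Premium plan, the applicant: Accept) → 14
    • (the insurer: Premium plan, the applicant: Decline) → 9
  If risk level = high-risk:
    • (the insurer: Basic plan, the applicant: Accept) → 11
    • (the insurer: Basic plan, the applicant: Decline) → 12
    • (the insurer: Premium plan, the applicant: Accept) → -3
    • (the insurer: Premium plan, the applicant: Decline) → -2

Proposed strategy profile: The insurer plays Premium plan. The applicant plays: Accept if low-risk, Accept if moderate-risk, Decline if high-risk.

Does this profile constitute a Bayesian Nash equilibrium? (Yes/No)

Yes

The insurer plays Premium plan: E[Premium plan] = 0.5·(13) + 0.375·(13) + 0.125·(2) = 11.625; E[Basic plan] = -4.75. Best-responding. ✓
The applicant (risk level low-risk), facing Premium plan: Accept gives 10, Decline gives -9. Proposed Accept is best. ✓
The applicant (risk level moderate-risk), facing Premium plan: Accept gives 14, Decline gives 9. Proposed Accept is best. ✓
The applicant (risk level high-risk), facing Premium plan: Accept gives -3, Decline gives -2. Proposed Decline is best. ✓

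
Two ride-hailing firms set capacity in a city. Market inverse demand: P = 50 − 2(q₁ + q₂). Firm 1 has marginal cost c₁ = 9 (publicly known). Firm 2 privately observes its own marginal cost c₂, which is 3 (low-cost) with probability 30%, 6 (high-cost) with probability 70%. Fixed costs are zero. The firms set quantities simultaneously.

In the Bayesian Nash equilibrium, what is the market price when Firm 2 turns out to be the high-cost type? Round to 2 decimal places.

Firm 2 with cost c maximizes (50 − 2(q₁+q₂) − c)·q₂, giving q₂(c) = (50 − c − 2q₁)/4.
E[c₂] = 0.3·3 + 0.7·6 = 5.1
Firm 1's FOC against E[q₂] yields q₁ = (50 − 2·9 + E[c₂])/6 = (50 − 18 + 5.1)/6 = 6.18333.
q₂(high-cost) = 7.90833, so P = 50 − 2·(6.18333 + 7.90833) = 21.8167.

21.82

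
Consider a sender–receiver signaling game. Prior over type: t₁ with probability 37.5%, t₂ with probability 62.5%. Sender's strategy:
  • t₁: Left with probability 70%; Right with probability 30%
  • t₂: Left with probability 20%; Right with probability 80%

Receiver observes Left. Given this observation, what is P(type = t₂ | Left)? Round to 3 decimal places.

P(Left) = 0.375·0.7 + 0.625·0.2 = 0.3875
P(t₂ | Left) = (0.625·0.2) / 0.3875 = 0.125 / 0.3875 = 0.322581

0.323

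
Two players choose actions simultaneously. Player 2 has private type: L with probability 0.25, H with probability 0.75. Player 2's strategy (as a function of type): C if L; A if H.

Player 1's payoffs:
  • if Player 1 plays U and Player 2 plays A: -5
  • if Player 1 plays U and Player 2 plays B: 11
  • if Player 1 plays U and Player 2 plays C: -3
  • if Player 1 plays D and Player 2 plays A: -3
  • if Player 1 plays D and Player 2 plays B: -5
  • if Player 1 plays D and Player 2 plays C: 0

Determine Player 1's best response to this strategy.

D

E[U] = 0.25·(-3) + 0.75·(-5) = -4.5
E[D] = 0.25·(0) + 0.75·(-3) = -2.25
Best response: D (-2.25 is the largest).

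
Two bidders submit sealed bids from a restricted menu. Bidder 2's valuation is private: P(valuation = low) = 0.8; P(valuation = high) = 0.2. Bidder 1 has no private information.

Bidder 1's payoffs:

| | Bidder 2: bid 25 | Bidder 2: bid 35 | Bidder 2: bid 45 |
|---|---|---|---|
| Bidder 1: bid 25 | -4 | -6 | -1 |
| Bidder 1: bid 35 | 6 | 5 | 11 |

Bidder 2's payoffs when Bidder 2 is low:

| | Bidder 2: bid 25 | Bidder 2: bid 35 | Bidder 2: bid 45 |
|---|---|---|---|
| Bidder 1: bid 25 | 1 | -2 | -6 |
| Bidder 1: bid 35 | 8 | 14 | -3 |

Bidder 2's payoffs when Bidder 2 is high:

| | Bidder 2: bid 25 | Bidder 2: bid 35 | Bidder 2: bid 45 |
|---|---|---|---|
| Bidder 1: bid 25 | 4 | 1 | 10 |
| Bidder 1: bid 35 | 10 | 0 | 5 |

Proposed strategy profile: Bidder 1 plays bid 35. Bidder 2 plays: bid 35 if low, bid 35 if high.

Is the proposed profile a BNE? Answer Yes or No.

No

A profile is a BNE iff every type of every player is best-responding given beliefs about the other side.
Bidder 1 plays bid 35: E[bid 35] = 0.8·(5) + 0.2·(5) = 5; E[bid 25] = -6. Best-responding. ✓
Bidder 2 (valuation low), facing bid 35: bid 25 gives 8, bid 35 gives 14, bid 45 gives -3. Proposed bid 35 is best. ✓
Bidder 2 (valuation high), facing bid 35: bid 25 gives 10, bid 35 gives 0, bid 45 gives 5. Proposed bid 35 is not best — profitable deviation exists. ✗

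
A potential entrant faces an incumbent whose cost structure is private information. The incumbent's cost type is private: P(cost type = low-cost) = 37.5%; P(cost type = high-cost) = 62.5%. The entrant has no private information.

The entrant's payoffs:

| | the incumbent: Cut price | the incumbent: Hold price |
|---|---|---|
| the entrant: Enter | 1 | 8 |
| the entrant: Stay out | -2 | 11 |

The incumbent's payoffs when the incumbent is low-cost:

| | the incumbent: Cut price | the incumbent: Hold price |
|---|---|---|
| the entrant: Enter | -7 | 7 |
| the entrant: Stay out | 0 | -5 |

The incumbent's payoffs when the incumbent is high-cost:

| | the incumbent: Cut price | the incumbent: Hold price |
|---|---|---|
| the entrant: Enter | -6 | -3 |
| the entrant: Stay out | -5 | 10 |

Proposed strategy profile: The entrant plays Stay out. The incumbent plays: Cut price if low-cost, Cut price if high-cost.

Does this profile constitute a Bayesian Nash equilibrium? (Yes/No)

No

The entrant plays Stay out: E[Stay out] = 0.375·(-2) + 0.625·(-2) = -2; E[Enter] = 1. Not best-responding. ✗
The incumbent (cost type low-cost), facing Stay out: Cut price gives 0, Hold price gives -5. Proposed Cut price is best. ✓
The incumbent (cost type high-cost), facing Stay out: Cut price gives -5, Hold price gives 10. Proposed Cut price is not best — profitable deviation exists. ✗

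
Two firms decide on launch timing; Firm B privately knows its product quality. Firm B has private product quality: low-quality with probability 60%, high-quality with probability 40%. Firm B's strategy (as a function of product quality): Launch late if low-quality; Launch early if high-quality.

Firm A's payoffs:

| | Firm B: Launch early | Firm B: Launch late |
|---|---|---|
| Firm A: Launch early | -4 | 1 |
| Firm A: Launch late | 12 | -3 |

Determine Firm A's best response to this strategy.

E[Launch early] = 0.6·(1) + 0.4·(-4) = -1
E[Launch late] = 0.6·(-3) + 0.4·(12) = 3
Best response: Launch late (3 is the largest).

Launch late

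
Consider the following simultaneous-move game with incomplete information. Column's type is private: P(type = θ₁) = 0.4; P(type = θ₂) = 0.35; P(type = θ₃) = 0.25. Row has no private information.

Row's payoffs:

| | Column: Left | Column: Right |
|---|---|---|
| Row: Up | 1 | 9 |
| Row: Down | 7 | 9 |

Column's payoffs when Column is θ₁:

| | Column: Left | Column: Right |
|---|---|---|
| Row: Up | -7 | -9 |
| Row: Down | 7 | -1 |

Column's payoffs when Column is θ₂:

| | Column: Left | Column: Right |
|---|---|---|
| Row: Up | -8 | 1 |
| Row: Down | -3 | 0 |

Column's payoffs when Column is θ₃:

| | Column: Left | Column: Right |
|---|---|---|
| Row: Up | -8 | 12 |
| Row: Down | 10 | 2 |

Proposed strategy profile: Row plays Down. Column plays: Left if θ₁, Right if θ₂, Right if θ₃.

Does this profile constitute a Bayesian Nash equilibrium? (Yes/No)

Row plays Down: E[Down] = 0.4·(7) + 0.35·(9) + 0.25·(9) = 8.2; E[Up] = 5.8. Best-responding. ✓
Column (type θ₁), facing Down: Left gives 7, Right gives -1. Proposed Left is best. ✓
Column (type θ₂), facing Down: Left gives -3, Right gives 0. Proposed Right is best. ✓
Column (type θ₃), facing Down: Left gives 10, Right gives 2. Proposed Right is not best — profitable deviation exists. ✗

No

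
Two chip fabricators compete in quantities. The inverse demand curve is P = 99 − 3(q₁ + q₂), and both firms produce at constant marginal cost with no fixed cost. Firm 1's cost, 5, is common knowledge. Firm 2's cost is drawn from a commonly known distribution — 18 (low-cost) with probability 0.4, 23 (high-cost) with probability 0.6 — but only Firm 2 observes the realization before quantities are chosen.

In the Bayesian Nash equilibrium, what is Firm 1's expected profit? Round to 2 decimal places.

Type-c best response for Firm 2: q₂(c) = (99 − c)/6 − q₁/2.
Firm 1 maximizes expected profit; its first-order condition is 99 − 6q₁ − 3E[q₂] − 5 = 0.
Substituting E[q₂] and solving: E[c₂] = 21, so q₁ = (99 − 2·5 + 21)/9 = 12.2222.
E[P] = 99 − 3·(q₁ + E[q₂]) = 41.6667; Firm 1's expected profit = (E[P] − 5)·q₁ = (41.6667 − 5)·12.2222 = 448.148.

448.15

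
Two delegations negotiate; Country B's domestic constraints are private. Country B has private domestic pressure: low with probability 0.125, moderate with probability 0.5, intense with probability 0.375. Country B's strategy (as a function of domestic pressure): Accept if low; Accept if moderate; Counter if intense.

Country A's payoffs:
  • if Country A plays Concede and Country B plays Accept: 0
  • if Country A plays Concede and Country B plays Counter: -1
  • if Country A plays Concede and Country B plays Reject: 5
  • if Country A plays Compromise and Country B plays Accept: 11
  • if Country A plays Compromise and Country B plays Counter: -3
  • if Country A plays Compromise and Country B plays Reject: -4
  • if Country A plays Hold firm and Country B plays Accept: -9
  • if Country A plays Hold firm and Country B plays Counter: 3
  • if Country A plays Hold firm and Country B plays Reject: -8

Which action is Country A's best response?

E[Concede] = 0.125·(0) + 0.5·(0) + 0.375·(-1) = -0.375
E[Compromise] = 0.125·(11) + 0.5·(11) + 0.375·(-3) = 5.75
E[Hold firm] = 0.125·(-9) + 0.5·(-9) + 0.375·(3) = -4.5
Best response: Compromise (5.75 is the largest).

Compromise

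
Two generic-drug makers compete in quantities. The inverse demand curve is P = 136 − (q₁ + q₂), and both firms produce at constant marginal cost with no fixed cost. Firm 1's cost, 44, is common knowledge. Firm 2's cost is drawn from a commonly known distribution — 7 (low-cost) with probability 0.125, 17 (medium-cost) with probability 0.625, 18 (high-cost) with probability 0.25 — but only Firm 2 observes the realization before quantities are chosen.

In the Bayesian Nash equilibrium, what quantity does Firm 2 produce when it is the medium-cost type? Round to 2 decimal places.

48.83

Each type of Firm 2 best-responds to q₁; Firm 1 best-responds to the expected q₂ over Firm 2's types.
Firm 2 with cost c maximizes (136 − (q₁+q₂) − c)·q₂, giving q₂(c) = (136 − c − q₁)/2.
E[c₂] = 0.125·7 + 0.625·17 + 0.25·18 = 16
Firm 1's FOC against E[q₂] yields q₁ = (136 − 2·44 + E[c₂])/3 = (136 − 88 + 16)/3 = 21.3333.
q₂(medium-cost) = (136 − 17 − 21.3333)/2 = 48.8333.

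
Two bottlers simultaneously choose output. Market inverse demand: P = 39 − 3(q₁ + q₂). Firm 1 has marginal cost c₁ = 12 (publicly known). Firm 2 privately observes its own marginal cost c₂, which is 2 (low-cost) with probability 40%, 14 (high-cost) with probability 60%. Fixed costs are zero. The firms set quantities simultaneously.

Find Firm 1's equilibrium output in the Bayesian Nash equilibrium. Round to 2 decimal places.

2.69

Firm 2 with cost c maximizes (39 − 3(q₁+q₂) − c)·q₂, giving q₂(c) = (39 − c − 3q₁)/6.
E[c₂] = 0.4·2 + 0.6·14 = 9.2
Firm 1's FOC against E[q₂] yields q₁ = (39 − 2·12 + E[c₂])/9 = (39 − 24 + 9.2)/9 = 2.68889.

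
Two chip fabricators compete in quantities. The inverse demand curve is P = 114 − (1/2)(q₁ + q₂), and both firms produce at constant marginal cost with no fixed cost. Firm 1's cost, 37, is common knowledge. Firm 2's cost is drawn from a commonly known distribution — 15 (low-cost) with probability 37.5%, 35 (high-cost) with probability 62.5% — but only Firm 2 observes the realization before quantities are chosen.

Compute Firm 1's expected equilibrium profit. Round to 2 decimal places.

1012.50

Type-c best response for Firm 2: q₂(c) = (114 − c) − q₁/2.
Firm 1 maximizes expected profit; its first-order condition is 114 − q₁ − (1/2)E[q₂] − 37 = 0.
Substituting E[q₂] and solving: E[c₂] = 27.5, so q₁ = (114 − 2·37 + 27.5)/(3/2) = 45.
E[P] = 114 − (1/2)·(q₁ + E[q₂]) = 59.5; Firm 1's expected profit = (E[P] − 37)·q₁ = (59.5 − 37)·45 = 1012.5.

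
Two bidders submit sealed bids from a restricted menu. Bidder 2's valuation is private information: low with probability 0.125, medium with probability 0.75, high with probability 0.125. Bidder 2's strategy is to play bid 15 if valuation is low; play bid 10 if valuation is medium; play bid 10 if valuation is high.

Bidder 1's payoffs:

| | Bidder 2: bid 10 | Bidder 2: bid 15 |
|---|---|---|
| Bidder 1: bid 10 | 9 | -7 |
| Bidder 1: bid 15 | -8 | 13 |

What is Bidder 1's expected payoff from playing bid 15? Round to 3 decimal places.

-5.375

Take the expectation over Bidder 2's valuation, weighting each type's action by its prior probability.
E[bid 15] = 0.125·13 + 0.75·(-8) + 0.125·(-8) = 1.625 + (-6) + (-1) = -5.375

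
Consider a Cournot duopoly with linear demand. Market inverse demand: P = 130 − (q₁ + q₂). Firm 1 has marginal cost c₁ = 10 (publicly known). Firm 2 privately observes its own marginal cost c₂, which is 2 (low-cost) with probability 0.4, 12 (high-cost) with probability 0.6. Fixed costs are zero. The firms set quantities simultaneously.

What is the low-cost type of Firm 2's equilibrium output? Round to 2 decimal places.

Type-c best response for Firm 2: q₂(c) = (130 − c)/2 − q₁/2.
Firm 1 maximizes expected profit; its first-order condition is 130 − 2q₁ − E[q₂] − 10 = 0.
Substituting E[q₂] and solving: E[c₂] = 8, so q₁ = (130 − 2·10 + 8)/3 = 39.3333.
q₂(low-cost) = (130 − 2 − 39.3333)/2 = 44.3333.

44.33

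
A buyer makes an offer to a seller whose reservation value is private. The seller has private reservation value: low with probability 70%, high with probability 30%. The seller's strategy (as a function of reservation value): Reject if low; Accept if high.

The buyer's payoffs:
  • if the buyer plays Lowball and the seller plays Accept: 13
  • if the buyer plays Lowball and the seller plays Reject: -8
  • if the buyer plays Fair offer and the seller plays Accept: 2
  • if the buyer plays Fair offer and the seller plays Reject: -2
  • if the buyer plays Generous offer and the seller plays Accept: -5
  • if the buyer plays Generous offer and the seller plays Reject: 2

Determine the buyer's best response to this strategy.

E[Lowball] = 0.7·(-8) + 0.3·(13) = -1.7
E[Fair offer] = 0.7·(-2) + 0.3·(2) = -0.8
E[Generous offer] = 0.7·(2) + 0.3·(-5) = -0.1
Best response: Generous offer (-0.1 is the largest).

Generous offer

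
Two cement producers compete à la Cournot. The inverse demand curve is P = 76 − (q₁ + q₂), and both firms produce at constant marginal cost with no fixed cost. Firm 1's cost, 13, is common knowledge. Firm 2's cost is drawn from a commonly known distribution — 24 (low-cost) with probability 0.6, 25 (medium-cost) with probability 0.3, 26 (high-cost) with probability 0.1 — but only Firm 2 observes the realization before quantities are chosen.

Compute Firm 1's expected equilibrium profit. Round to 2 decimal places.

Firm 2 with cost c maximizes (76 − (q₁+q₂) − c)·q₂, giving q₂(c) = (76 − c − q₁)/2.
E[c₂] = 0.6·24 + 0.3·25 + 0.1·26 = 24.5
Firm 1's FOC against E[q₂] yields q₁ = (76 − 2·13 + E[c₂])/3 = (76 − 26 + 24.5)/3 = 24.8333.
E[P] = 76 − (q₁ + E[q₂]) = 37.8333; Firm 1's expected profit = (E[P] − 13)·q₁ = (37.8333 − 13)·24.8333 = 616.694.

616.69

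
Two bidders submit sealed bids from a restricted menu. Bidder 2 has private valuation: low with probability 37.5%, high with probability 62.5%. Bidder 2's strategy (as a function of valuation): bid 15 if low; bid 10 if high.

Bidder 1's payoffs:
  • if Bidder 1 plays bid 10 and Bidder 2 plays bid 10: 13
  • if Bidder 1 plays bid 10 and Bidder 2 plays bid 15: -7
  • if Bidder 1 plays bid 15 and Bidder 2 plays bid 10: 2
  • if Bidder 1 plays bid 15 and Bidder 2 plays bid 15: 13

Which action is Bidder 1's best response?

Compute Bidder 1's expected payoff for each action, taking the expectation over Bidder 2's type.
E[bid 10] = 0.375·(-7) + 0.625·(13) = 5.5
E[bid 15] = 0.375·(13) + 0.625·(2) = 6.125
Best response: bid 15 (6.125 is the largest).

bid 15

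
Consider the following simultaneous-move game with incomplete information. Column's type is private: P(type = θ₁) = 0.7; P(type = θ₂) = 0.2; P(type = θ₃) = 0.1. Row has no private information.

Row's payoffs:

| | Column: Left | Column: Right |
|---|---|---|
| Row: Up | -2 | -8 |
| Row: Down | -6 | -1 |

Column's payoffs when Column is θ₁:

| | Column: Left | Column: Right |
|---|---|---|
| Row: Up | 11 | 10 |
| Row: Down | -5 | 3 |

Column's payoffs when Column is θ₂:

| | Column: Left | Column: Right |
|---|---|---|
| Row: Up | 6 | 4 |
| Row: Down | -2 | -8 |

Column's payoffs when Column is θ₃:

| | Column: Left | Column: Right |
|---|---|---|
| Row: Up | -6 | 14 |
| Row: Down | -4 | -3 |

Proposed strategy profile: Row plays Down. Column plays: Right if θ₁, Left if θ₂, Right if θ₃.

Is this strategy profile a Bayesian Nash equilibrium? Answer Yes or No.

Yes

Row plays Down: E[Down] = 0.7·(-1) + 0.2·(-6) + 0.1·(-1) = -2; E[Up] = -6.8. Best-responding. ✓
Column (type θ₁), facing Down: Left gives -5, Right gives 3. Proposed Right is best. ✓
Column (type θ₂), facing Down: Left gives -2, Right gives -8. Proposed Left is best. ✓
Column (type θ₃), facing Down: Left gives -4, Right gives -3. Proposed Right is best. ✓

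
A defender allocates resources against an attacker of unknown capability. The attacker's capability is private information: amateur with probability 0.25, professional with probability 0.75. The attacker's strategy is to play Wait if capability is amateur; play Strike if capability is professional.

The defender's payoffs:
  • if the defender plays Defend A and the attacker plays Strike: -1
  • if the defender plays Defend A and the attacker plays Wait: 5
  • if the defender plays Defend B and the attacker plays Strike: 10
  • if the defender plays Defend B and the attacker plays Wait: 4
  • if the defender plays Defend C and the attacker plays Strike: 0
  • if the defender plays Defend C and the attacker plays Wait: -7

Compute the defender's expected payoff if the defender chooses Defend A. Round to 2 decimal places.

E[Defend A] = 0.25·5 + 0.75·(-1) = 1.25 + (-0.75) = 0.5

0.50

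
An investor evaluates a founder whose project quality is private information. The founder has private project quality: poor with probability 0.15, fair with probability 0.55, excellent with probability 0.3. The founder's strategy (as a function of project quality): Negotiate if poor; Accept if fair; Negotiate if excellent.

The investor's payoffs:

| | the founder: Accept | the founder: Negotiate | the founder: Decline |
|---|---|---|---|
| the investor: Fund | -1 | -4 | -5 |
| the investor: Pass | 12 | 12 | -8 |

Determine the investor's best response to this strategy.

E[Fund] = 0.15·(-4) + 0.55·(-1) + 0.3·(-4) = -2.35
E[Pass] = 0.15·(12) + 0.55·(12) + 0.3·(12) = 12
Best response: Pass (12 is the largest).

Pass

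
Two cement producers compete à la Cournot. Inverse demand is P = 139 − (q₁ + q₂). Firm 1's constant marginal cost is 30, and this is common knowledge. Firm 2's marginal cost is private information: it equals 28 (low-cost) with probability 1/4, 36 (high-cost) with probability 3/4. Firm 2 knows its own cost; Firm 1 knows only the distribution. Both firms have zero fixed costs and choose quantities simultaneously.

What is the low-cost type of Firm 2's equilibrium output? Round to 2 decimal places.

36.67

Each type of Firm 2 best-responds to q₁; Firm 1 best-responds to the expected q₂ over Firm 2's types.
Firm 2 with cost c maximizes (139 − (q₁+q₂) − c)·q₂, giving q₂(c) = (139 − c − q₁)/2.
E[c₂] = 1/4·28 + 3/4·36 = 34
Firm 1's FOC against E[q₂] yields q₁ = (139 − 2·30 + E[c₂])/3 = (139 − 60 + 34)/3 = 37.6667.
q₂(low-cost) = (139 − 28 − 37.6667)/2 = 36.6667.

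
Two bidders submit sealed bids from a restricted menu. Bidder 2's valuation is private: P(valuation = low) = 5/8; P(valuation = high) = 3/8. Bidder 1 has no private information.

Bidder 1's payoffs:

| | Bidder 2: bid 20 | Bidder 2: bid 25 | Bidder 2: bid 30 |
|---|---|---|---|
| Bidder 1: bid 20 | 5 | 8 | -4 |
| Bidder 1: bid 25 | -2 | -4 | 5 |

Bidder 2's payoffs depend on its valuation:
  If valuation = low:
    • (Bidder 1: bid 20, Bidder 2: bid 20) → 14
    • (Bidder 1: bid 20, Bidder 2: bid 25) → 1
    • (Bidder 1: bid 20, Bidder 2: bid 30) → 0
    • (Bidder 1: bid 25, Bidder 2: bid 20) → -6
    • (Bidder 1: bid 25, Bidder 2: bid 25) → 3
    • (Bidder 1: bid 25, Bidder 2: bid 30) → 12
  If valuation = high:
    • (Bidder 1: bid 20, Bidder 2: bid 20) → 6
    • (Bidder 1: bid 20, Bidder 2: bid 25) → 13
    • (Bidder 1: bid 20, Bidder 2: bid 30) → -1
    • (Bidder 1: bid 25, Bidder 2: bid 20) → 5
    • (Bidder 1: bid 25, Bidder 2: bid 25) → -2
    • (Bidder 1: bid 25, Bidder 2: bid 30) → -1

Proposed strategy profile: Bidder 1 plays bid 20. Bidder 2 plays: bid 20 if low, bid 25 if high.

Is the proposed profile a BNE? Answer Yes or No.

Yes

A profile is a BNE iff every type of every player is best-responding given beliefs about the other side.
Bidder 1 plays bid 20: E[bid 20] = 5/8·(5) + 3/8·(8) = 49/8; E[bid 25] = -11/4. Best-responding. ✓
Bidder 2 (valuation low), facing bid 20: bid 20 gives 14, bid 25 gives 1, bid 30 gives 0. Proposed bid 20 is best. ✓
Bidder 2 (valuation high), facing bid 20: bid 20 gives 6, bid 25 gives 13, bid 30 gives -1. Proposed bid 25 is best. ✓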